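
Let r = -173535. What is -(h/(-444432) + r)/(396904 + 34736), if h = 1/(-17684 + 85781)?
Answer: 5251947561350641/13063362695602560 ≈ 0.40204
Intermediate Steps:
h = 1/68097 ≈ 1.4685e-5
-(h/(-444432) + r)/(396904 + 34736) = -((1/68097)/(-444432) - 173535)/(396904 + 34736) = -((1/68097)*(-1/444432) - 173535)/431640 = -(-1/30264485904 - 173535)/431640 = -(-5251947561350641)/(30264485904*431640) = -1*(-5251947561350641/13063362695602560) = 5251947561350641/13063362695602560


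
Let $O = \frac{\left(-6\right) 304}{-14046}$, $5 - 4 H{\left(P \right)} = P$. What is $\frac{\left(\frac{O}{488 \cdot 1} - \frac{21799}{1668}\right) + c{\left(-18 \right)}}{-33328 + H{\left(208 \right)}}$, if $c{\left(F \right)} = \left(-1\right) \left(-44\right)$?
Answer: $- \frac{7367595377}{7950553489755} \approx -0.00092668$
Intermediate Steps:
$H{\left(P \right)} = \frac{5}{4} - \frac{P}{4}$
$O = \frac{304}{2341}$ ($O = \left(-1824\right) \left(- \frac{1}{14046}\right) = \frac{304}{2341} \approx 0.12986$)
$c{\left(F \right)} = 44$
$\frac{\left(\frac{O}{488 \cdot 1} - \frac{21799}{1668}\right) + c{\left(-18 \right)}}{-33328 + H{\left(208 \right)}} = \frac{\left(\frac{304}{2341 \cdot 488 \cdot 1} - \frac{21799}{1668}\right) + 44}{-33328 + \left(\frac{5}{4} - 52\right)} = \frac{\left(\frac{304}{2341 \cdot 488} - \frac{21799}{1668}\right) + 44}{-33328 + \left(\frac{5}{4} - 52\right)} = \frac{\left(\frac{304}{2341} \cdot \frac{1}{488} - \frac{21799}{1668}\right) + 44}{-33328 - \frac{203}{4}} = \frac{\left(\frac{38}{142801} - \frac{21799}{1668}\right) + 44}{- \frac{133515}{4}} = \left(- \frac{3112855615}{238192068} + 44\right) \left(- \frac{4}{133515}\right) = \frac{7367595377}{238192068} \left(- \frac{4}{133515}\right) = - \frac{7367595377}{7950553489755}$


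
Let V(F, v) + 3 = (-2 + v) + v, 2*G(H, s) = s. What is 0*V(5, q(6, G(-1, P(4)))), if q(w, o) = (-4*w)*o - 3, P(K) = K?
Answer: 0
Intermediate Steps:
G(H, s) = s/2
q(w, o) = -3 - 4*o*w (q(w, o) = -4*o*w - 3 = -3 - 4*o*w)
V(F, v) = -5 + 2*v (V(F, v) = -3 + ((-2 + v) + v) = -3 + (-2 + 2*v) = -5 + 2*v)
0*V(5, q(6, G(-1, P(4)))) = 0*(-5 + 2*(-3 - 4*(½)*4*6)) = 0*(-5 + 2*(-3 - 4*2*6)) = 0*(-5 + 2*(-3 - 48)) = 0*(-5 + 2*(-51)) = 0*(-5 - 102) = 0*(-107) = 0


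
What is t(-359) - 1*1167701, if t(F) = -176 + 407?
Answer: -1167470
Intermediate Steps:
t(F) = 231
t(-359) - 1*1167701 = 231 - 1*1167701 = 231 - 1167701 = -1167470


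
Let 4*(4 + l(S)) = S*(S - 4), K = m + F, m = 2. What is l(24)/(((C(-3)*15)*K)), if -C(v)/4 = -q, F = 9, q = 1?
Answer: 29/165 ≈ 0.17576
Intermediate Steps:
K = 11 (K = 2 + 9 = 11)
C(v) = 4 (C(v) = -(-4) = -4*(-1) = 4)
l(S) = -4 + S*(-4 + S)/4 (l(S) = -4 + (S*(S - 4))/4 = -4 + (S*(-4 + S))/4 = -4 + S*(-4 + S)/4)
l(24)/(((C(-3)*15)*K)) = (-4 - 1*24 + (¼)*24²)/(((4*15)*11)) = (-4 - 24 + (¼)*576)/((60*11)) = (-4 - 24 + 144)/660 = 116*(1/660) = 29/165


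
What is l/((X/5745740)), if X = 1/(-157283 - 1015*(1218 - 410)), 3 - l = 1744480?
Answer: 9796814513031485940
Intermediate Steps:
l = -1744477 (l = 3 - 1*1744480 = 3 - 1744480 = -1744477)
X = -1/977403 (X = 1/(-157283 - 1015*808) = 1/(-157283 - 820120) = 1/(-977403) = -1/977403 ≈ -1.0231e-6)
l/((X/5745740)) = -1744477/((-1/977403/5745740)) = -1744477/((-1/977403*1/5745740)) = -1744477/(-1/5615903513220) = -1744477*(-5615903513220) = 9796814513031485940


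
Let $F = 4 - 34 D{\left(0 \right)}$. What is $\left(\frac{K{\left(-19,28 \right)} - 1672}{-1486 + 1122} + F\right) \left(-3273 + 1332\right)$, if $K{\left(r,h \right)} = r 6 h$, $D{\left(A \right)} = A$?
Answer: $- \frac{3066780}{91} \approx -33701.0$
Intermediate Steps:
$F = 4$ ($F = 4 - 0 = 4 + 0 = 4$)
$K{\left(r,h \right)} = 6 h r$ ($K{\left(r,h \right)} = 6 r h = 6 h r$)
$\left(\frac{K{\left(-19,28 \right)} - 1672}{-1486 + 1122} + F\right) \left(-3273 + 1332\right) = \left(\frac{6 \cdot 28 \left(-19\right) - 1672}{-1486 + 1122} + 4\right) \left(-3273 + 1332\right) = \left(\frac{-3192 - 1672}{-364} + 4\right) \left(-1941\right) = \left(\left(-4864\right) \left(- \frac{1}{364}\right) + 4\right) \left(-1941\right) = \left(\frac{1216}{91} + 4\right) \left(-1941\right) = \frac{1580}{91} \left(-1941\right) = - \frac{3066780}{91}$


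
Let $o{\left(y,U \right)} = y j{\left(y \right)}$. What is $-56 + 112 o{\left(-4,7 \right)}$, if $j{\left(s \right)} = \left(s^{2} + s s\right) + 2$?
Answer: $-15288$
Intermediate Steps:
$j{\left(s \right)} = 2 + 2 s^{2}$ ($j{\left(s \right)} = \left(s^{2} + s^{2}\right) + 2 = 2 s^{2} + 2 = 2 + 2 s^{2}$)
$o{\left(y,U \right)} = y \left(2 + 2 y^{2}\right)$
$-56 + 112 o{\left(-4,7 \right)} = -56 + 112 \cdot 2 \left(-4\right) \left(1 + \left(-4\right)^{2}\right) = -56 + 112 \cdot 2 \left(-4\right) \left(1 + 16\right) = -56 + 112 \cdot 2 \left(-4\right) 17 = -56 + 112 \left(-136\right) = -56 - 15232 = -15288$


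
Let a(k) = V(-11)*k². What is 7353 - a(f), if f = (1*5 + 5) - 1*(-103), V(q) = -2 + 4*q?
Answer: 594727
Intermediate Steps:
f = 113 (f = (5 + 5) + 103 = 10 + 103 = 113)
a(k) = -46*k² (a(k) = (-2 + 4*(-11))*k² = (-2 - 44)*k² = -46*k²)
7353 - a(f) = 7353 - (-46)*113² = 7353 - (-46)*12769 = 7353 - 1*(-587374) = 7353 + 587374 = 594727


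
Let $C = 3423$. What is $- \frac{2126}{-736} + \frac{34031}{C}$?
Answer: $\frac{16162057}{1259664} \approx 12.83$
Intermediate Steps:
$- \frac{2126}{-736} + \frac{34031}{C} = - \frac{2126}{-736} + \frac{34031}{3423} = \left(-2126\right) \left(- \frac{1}{736}\right) + 34031 \cdot \frac{1}{3423} = \frac{1063}{368} + \frac{34031}{3423} = \frac{16162057}{1259664}$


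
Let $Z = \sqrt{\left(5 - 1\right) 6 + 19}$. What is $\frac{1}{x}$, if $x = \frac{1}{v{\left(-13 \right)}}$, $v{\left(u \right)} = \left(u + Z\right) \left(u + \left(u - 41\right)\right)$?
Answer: $871 - 67 \sqrt{43} \approx 431.65$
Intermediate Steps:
$Z = \sqrt{43}$ ($Z = \sqrt{4 \cdot 6 + 19} = \sqrt{24 + 19} = \sqrt{43} \approx 6.5574$)
$v{\left(u \right)} = \left(-41 + 2 u\right) \left(u + \sqrt{43}\right)$ ($v{\left(u \right)} = \left(u + \sqrt{43}\right) \left(u + \left(u - 41\right)\right) = \left(u + \sqrt{43}\right) \left(u + \left(-41 + u\right)\right) = \left(u + \sqrt{43}\right) \left(-41 + 2 u\right) = \left(-41 + 2 u\right) \left(u + \sqrt{43}\right)$)
$x = \frac{1}{871 - 67 \sqrt{43}}$ ($x = \frac{1}{\left(-41\right) \left(-13\right) - 41 \sqrt{43} + 2 \left(-13\right)^{2} + 2 \left(-13\right) \sqrt{43}} = \frac{1}{533 - 41 \sqrt{43} + 2 \cdot 169 - 26 \sqrt{43}} = \frac{1}{533 - 41 \sqrt{43} + 338 - 26 \sqrt{43}} = \frac{1}{871 - 67 \sqrt{43}} \approx 0.0023167$)
$\frac{1}{x} = \frac{1}{\frac{13}{8442} + \frac{\sqrt{43}}{8442}}$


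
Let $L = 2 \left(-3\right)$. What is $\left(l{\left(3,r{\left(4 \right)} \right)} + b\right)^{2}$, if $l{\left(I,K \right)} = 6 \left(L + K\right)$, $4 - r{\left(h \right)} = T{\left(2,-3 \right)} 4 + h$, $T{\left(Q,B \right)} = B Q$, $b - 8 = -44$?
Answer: $5184$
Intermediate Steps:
$b = -36$ ($b = 8 - 44 = -36$)
$L = -6$
$r{\left(h \right)} = 28 - h$ ($r{\left(h \right)} = 4 - \left(\left(-3\right) 2 \cdot 4 + h\right) = 4 - \left(\left(-6\right) 4 + h\right) = 4 - \left(-24 + h\right) = 28 - h$)
$l{\left(I,K \right)} = -36 + 6 K$ ($l{\left(I,K \right)} = 6 \left(-6 + K\right) = -36 + 6 K$)
$\left(l{\left(3,r{\left(4 \right)} \right)} + b\right)^{2} = \left(\left(-36 + 6 \left(28 - 4\right)\right) - 36\right)^{2} = \left(\left(-36 + 6 \cdot 24\right) - 36\right)^{2} = \left(\left(-36 + 144\right) - 36\right)^{2} = \left(108 - 36\right)^{2} = 72^{2} = 5184$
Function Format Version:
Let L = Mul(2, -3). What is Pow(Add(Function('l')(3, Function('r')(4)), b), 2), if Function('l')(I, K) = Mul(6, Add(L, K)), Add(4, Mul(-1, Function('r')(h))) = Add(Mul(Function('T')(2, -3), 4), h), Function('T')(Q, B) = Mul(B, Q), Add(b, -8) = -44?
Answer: 5184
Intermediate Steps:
b = -36 (b = Add(8, -44) = -36)
L = -6
Function('r')(h) = Add(28, Mul(-1, h)) (Function('r')(h) = Add(4, Mul(-1, Add(Mul(Mul(-3, 2), 4), h))) = Add(4, Mul(-1, Add(Mul(-6, 4), h))) = Add(4, Mul(-1, Add(-24, h))) = Add(4, Add(24, Mul(-1, h))) = Add(28, Mul(-1, h)))
Function('l')(I, K) = Add(-36, Mul(6, K)) (Function('l')(I, K) = Mul(6, Add(-6, K)) = Add(-36, Mul(6, K)))
Pow(Add(Function('l')(3, Function('r')(4)), b), 2) = Pow(Add(Add(-36, Mul(6, Add(28, Mul(-1, 4)))), -36), 2) = Pow(Add(Add(-36, Mul(6, Add(28, -4))), -36), 2) = Pow(Add(Add(-36, Mul(6, 24)), -36), 2) = Pow(Add(Add(-36, 144), -36), 2) = Pow(Add(108, -36), 2) = Pow(72, 2) = 5184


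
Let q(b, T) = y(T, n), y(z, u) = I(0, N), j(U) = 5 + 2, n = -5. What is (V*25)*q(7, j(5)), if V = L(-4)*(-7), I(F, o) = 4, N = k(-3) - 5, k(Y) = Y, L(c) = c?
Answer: 2800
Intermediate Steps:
N = -8 (N = -3 - 5 = -8)
j(U) = 7
y(z, u) = 4
q(b, T) = 4
V = 28 (V = -4*(-7) = 28)
(V*25)*q(7, j(5)) = (28*25)*4 = 700*4 = 2800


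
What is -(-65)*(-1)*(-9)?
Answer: 585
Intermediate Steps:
-(-65)*(-1)*(-9) = -13*5*(-9) = -65*(-9) = 585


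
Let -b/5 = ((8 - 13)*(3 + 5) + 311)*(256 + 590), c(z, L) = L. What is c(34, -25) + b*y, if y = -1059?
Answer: 1213963445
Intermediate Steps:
b = -1146330 (b = -5*((8 - 13)*(3 + 5) + 311)*(256 + 590) = -5*(-5*8 + 311)*846 = -5*(-40 + 311)*846 = -1355*846 = -5*229266 = -1146330)
c(34, -25) + b*y = -25 - 1146330*(-1059) = -25 + 1213963470 = 1213963445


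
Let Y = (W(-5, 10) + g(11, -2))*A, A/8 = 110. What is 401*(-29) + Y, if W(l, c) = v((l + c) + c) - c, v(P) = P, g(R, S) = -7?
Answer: -13389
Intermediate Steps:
A = 880 (A = 8*110 = 880)
W(l, c) = c + l (W(l, c) = ((l + c) + c) - c = ((c + l) + c) - c = (l + 2*c) - c = c + l)
Y = -1760 (Y = ((10 - 5) - 7)*880 = (5 - 7)*880 = -2*880 = -1760)
401*(-29) + Y = 401*(-29) - 1760 = -11629 - 1760 = -13389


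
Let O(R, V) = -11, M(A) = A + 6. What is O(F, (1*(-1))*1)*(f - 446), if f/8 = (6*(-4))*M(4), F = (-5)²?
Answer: 26026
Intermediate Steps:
F = 25
M(A) = 6 + A
f = -1920 (f = 8*((6*(-4))*(6 + 4)) = 8*(-24*10) = 8*(-240) = -1920)
O(F, (1*(-1))*1)*(f - 446) = -11*(-1920 - 446) = -11*(-2366) = 26026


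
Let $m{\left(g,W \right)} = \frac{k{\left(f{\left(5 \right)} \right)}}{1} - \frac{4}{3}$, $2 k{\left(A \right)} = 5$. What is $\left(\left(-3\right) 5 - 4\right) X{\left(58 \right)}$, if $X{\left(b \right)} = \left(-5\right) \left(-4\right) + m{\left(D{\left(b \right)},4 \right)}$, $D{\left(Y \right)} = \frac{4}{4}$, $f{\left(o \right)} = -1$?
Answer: $- \frac{2413}{6} \approx -402.17$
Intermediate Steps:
$D{\left(Y \right)} = 1$ ($D{\left(Y \right)} = 4 \cdot \frac{1}{4} = 1$)
$k{\left(A \right)} = \frac{5}{2}$ ($k{\left(A \right)} = \frac{1}{2} \cdot 5 = \frac{5}{2}$)
$m{\left(g,W \right)} = \frac{7}{6}$ ($m{\left(g,W \right)} = \frac{5}{2 \cdot 1} - \frac{4}{3} = \frac{5}{2} \cdot 1 - \frac{4}{3} = \frac{5}{2} - \frac{4}{3} = \frac{7}{6}$)
$X{\left(b \right)} = \frac{127}{6}$ ($X{\left(b \right)} = \left(-5\right) \left(-4\right) + \frac{7}{6} = 20 + \frac{7}{6} = \frac{127}{6}$)
$\left(\left(-3\right) 5 - 4\right) X{\left(58 \right)} = \left(\left(-3\right) 5 - 4\right) \frac{127}{6} = \left(-15 - 4\right) \frac{127}{6} = \left(-19\right) \frac{127}{6} = - \frac{2413}{6}$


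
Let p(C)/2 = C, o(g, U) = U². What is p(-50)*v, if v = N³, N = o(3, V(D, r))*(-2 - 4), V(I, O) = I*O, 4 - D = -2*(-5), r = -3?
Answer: 734664038400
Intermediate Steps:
D = -6 (D = 4 - (-2)*(-5) = 4 - 1*10 = 4 - 10 = -6)
p(C) = 2*C
N = -1944 (N = (-6*(-3))²*(-2 - 4) = 18²*(-6) = 324*(-6) = -1944)
v = -7346640384 (v = (-1944)³ = -7346640384)
p(-50)*v = (2*(-50))*(-7346640384) = -100*(-7346640384) = 734664038400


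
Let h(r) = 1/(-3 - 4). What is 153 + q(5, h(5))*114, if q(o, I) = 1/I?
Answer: -645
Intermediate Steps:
h(r) = -1/7 (h(r) = 1/(-7) = -1/7)
q(o, I) = 1/I
153 + q(5, h(5))*114 = 153 + 114/(-1/7) = 153 - 7*114 = 153 - 798 = -645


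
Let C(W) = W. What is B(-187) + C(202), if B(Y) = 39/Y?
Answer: 37735/187 ≈ 201.79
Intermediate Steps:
B(-187) + C(202) = 39/(-187) + 202 = 39*(-1/187) + 202 = -39/187 + 202 = 37735/187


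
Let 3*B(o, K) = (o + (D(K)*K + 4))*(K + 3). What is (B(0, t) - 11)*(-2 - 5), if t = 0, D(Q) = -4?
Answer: 49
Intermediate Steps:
B(o, K) = (3 + K)*(4 + o - 4*K)/3 (B(o, K) = ((o + (-4*K + 4))*(K + 3))/3 = ((o + (4 - 4*K))*(3 + K))/3 = ((4 + o - 4*K)*(3 + K))/3 = ((3 + K)*(4 + o - 4*K))/3 = (3 + K)*(4 + o - 4*K)/3)
(B(0, t) - 11)*(-2 - 5) = ((4 + 0 - 8/3*0 - 4/3*0² + (⅓)*0*0) - 11)*(-2 - 5) = ((4 + 0 + 0 - 4/3*0 + 0) - 11)*(-7) = ((4 + 0 + 0 + 0 + 0) - 11)*(-7) = (4 - 11)*(-7) = -7*(-7) = 49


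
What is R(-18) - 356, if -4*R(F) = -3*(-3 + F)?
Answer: -1487/4 ≈ -371.75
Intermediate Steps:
R(F) = -9/4 + 3*F/4 (R(F) = -(-3)*(-3 + F)/4 = -(9 - 3*F)/4 = -9/4 + 3*F/4)
R(-18) - 356 = (-9/4 + (¾)*(-18)) - 356 = (-9/4 - 27/2) - 356 = -63/4 - 356 = -1487/4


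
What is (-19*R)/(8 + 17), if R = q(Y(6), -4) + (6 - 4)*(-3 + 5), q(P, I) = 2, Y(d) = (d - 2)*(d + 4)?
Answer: -114/25 ≈ -4.5600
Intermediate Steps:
Y(d) = (-2 + d)*(4 + d)
R = 6 (R = 2 + (6 - 4)*(-3 + 5) = 2 + 2*2 = 2 + 4 = 6)
(-19*R)/(8 + 17) = (-19*6)/(8 + 17) = -114/25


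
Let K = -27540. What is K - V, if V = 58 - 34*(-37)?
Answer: -28856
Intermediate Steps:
V = 1316 (V = 58 + 1258 = 1316)
K - V = -27540 - 1*1316 = -27540 - 1316 = -28856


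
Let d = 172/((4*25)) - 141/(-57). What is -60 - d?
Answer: -30492/475 ≈ -64.194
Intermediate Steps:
d = 1992/475 (d = 172/100 - 141*(-1/57) = 172*(1/100) + 47/19 = 43/25 + 47/19 = 1992/475 ≈ 4.1937)
-60 - d = -60 - 1*1992/475 = -60 - 1992/475 = -30492/475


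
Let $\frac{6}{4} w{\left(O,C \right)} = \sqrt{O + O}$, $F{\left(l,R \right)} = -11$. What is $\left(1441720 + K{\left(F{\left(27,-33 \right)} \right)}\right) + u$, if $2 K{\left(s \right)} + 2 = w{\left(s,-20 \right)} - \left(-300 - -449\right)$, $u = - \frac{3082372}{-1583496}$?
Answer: $\frac{285355172693}{197937} + \frac{i \sqrt{22}}{3} \approx 1.4416 \cdot 10^{6} + 1.5635 i$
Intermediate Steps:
$w{\left(O,C \right)} = \frac{2 \sqrt{2} \sqrt{O}}{3}$ ($w{\left(O,C \right)} = \frac{2 \sqrt{O + O}}{3} = \frac{2 \sqrt{2 O}}{3} = \frac{2 \sqrt{2} \sqrt{O}}{3}$)
$u = \frac{770593}{395874}$ ($u = \left(-3082372\right) \left(- \frac{1}{1583496}\right) = \frac{770593}{395874} \approx 1.9466$)
$K{\left(s \right)} = - \frac{151}{2} + \frac{\sqrt{2} \sqrt{s}}{3}$ ($K{\left(s \right)} = -1 + \frac{\frac{2 \sqrt{2} \sqrt{s}}{3} - \left(-300 - -449\right)}{2} = -1 + \frac{\frac{2 \sqrt{2} \sqrt{s}}{3} - \left(-300 + 449\right)}{2} = -1 + \frac{\frac{2 \sqrt{2} \sqrt{s}}{3} - 149}{2} = -1 + \frac{-149 + \frac{2 \sqrt{2} \sqrt{s}}{3}}{2} = -1 + \left(- \frac{149}{2} + \frac{\sqrt{2} \sqrt{s}}{3}\right) = - \frac{151}{2} + \frac{\sqrt{2} \sqrt{s}}{3}$)
$\left(1441720 + K{\left(F{\left(27,-33 \right)} \right)}\right) + u = \left(1441720 - \left(\frac{151}{2} - \frac{\sqrt{2} \sqrt{-11}}{3}\right)\right) + \frac{770593}{395874} = \left(1441720 - \left(\frac{151}{2} - \frac{\sqrt{2} i \sqrt{11}}{3}\right)\right) + \frac{770593}{395874} = \left(1441720 - \left(\frac{151}{2} - \frac{i \sqrt{22}}{3}\right)\right) + \frac{770593}{395874} = \left(\frac{2883289}{2} + \frac{i \sqrt{22}}{3}\right) + \frac{770593}{395874} = \frac{285355172693}{197937} + \frac{i \sqrt{22}}{3}$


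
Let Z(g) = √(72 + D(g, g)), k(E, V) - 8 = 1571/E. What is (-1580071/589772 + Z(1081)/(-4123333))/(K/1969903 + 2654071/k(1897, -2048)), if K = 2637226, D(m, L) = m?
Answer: -52126487842333411/5849392894556455564276 - 32989965541*√1153/40895455789847862548939 ≈ -8.9115e-6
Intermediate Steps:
k(E, V) = 8 + 1571/E
Z(g) = √(72 + g)
(-1580071/589772 + Z(1081)/(-4123333))/(K/1969903 + 2654071/k(1897, -2048)) = (-1580071/589772 + √(72 + 1081)/(-4123333))/(2637226/1969903 + 2654071/(8 + 1571/1897)) = (-1580071*1/589772 + √1153*(-1/4123333))/(2637226*(1/1969903) + 2654071/(8 + 1571*(1/1897))) = (-1580071/589772 - √1153/4123333)/(2637226/1969903 + 2654071/(8 + 1571/1897)) = (-1580071/589772 - √1153/4123333)/(2637226/1969903 + 2654071/(16747/1897)) = (-1580071/589772 - √1153/4123333)/(2637226/1969903 + 2654071*(1897/16747)) = (-1580071/589772 - √1153/4123333)/(2637226/1969903 + 5034772687/16747) = (-1580071/589772 - √1153/4123333)/(9918057986063183/32989965541) = (-1580071/589772 - √1153/4123333)*(32989965541/9918057986063183) = -52126487842333411/5849392894556455564276 - 32989965541*√1153/40895455789847862548939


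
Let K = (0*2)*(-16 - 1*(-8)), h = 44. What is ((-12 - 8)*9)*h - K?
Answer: -7920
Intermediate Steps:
K = 0 (K = 0*(-16 + 8) = 0*(-8) = 0)
((-12 - 8)*9)*h - K = ((-12 - 8)*9)*44 - 1*0 = -20*9*44 + 0 = -180*44 + 0 = -7920 + 0 = -7920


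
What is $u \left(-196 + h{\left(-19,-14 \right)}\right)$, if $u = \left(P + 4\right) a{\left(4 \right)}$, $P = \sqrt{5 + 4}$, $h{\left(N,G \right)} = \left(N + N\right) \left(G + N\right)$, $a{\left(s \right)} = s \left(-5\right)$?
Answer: $-148120$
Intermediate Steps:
$a{\left(s \right)} = - 5 s$
$h{\left(N,G \right)} = 2 N \left(G + N\right)$
$P = 3$ ($P = \sqrt{9} = 3$)
$u = -140$ ($u = \left(3 + 4\right) \left(\left(-5\right) 4\right) = 7 \left(-20\right) = -140$)
$u \left(-196 + h{\left(-19,-14 \right)}\right) = - 140 \left(-196 + 2 \left(-19\right) \left(-14 - 19\right)\right) = - 140 \left(-196 + 2 \left(-19\right) \left(-33\right)\right) = - 140 \left(-196 + 1254\right) = \left(-140\right) 1058 = -148120$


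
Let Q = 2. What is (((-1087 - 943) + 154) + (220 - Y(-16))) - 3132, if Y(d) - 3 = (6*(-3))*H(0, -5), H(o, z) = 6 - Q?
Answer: -4719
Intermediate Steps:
H(o, z) = 4 (H(o, z) = 6 - 1*2 = 6 - 2 = 4)
Y(d) = -69 (Y(d) = 3 + (6*(-3))*4 = 3 - 18*4 = 3 - 72 = -69)
(((-1087 - 943) + 154) + (220 - Y(-16))) - 3132 = (((-1087 - 943) + 154) + (220 - 1*(-69))) - 3132 = ((-2030 + 154) + (220 + 69)) - 3132 = (-1876 + 289) - 3132 = -1587 - 3132 = -4719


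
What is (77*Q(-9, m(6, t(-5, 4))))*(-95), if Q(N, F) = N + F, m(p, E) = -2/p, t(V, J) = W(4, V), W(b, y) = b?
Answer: 204820/3 ≈ 68273.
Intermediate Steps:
t(V, J) = 4
Q(N, F) = F + N
(77*Q(-9, m(6, t(-5, 4))))*(-95) = (77*(-2/6 - 9))*(-95) = (77*(-2*⅙ - 9))*(-95) = (77*(-⅓ - 9))*(-95) = (77*(-28/3))*(-95) = -2156/3*(-95) = 204820/3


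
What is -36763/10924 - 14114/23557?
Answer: -1020207327/257336668 ≈ -3.9645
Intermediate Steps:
-36763/10924 - 14114/23557 = -1020207327/257336668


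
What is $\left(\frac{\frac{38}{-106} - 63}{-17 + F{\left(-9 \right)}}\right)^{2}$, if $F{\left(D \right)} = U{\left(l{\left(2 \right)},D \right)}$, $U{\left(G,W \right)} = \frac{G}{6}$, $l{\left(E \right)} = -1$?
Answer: $\frac{405941904}{29800681} \approx 13.622$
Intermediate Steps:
$U{\left(G,W \right)} = \frac{G}{6}$ ($U{\left(G,W \right)} = G \frac{1}{6} = \frac{G}{6}$)
$F{\left(D \right)} = - \frac{1}{6}$ ($F{\left(D \right)} = \frac{1}{6} \left(-1\right) = - \frac{1}{6}$)
$\left(\frac{\frac{38}{-106} - 63}{-17 + F{\left(-9 \right)}}\right)^{2} = \left(\frac{\frac{38}{-106} - 63}{-17 - \frac{1}{6}}\right)^{2} = \left(\frac{38 \left(- \frac{1}{106}\right) - 63}{- \frac{103}{6}}\right)^{2} = \left(\left(- \frac{19}{53} - 63\right) \left(- \frac{6}{103}\right)\right)^{2} = \left(\left(- \frac{3358}{53}\right) \left(- \frac{6}{103}\right)\right)^{2} = \left(\frac{20148}{5459}\right)^{2} = \frac{405941904}{29800681}$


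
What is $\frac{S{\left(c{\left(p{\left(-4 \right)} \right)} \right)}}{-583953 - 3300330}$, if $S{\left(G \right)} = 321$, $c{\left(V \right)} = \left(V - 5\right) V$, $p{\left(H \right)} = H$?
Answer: $- \frac{107}{1294761} \approx -8.2641 \cdot 10^{-5}$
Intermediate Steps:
$c{\left(V \right)} = V \left(-5 + V\right)$ ($c{\left(V \right)} = \left(-5 + V\right) V = V \left(-5 + V\right)$)
$\frac{S{\left(c{\left(p{\left(-4 \right)} \right)} \right)}}{-583953 - 3300330} = \frac{321}{-583953 - 3300330} = \frac{321}{-3884283} = 321 \left(- \frac{1}{3884283}\right) = - \frac{107}{1294761}$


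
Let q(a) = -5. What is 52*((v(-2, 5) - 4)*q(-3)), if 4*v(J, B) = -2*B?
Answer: 1690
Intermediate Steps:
v(J, B) = -B/2 (v(J, B) = (-2*B)/4 = -B/2)
52*((v(-2, 5) - 4)*q(-3)) = 52*((-½*5 - 4)*(-5)) = 52*((-5/2 - 4)*(-5)) = 52*(-13/2*(-5)) = 52*(65/2) = 1690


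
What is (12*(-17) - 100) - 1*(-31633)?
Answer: 31329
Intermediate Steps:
(12*(-17) - 100) - 1*(-31633) = (-204 - 100) + 31633 = -304 + 31633 = 31329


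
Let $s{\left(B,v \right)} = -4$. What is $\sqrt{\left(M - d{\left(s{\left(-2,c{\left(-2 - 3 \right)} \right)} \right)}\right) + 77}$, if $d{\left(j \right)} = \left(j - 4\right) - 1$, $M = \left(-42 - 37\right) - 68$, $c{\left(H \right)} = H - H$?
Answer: $i \sqrt{61} \approx 7.8102 i$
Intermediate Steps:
$c{\left(H \right)} = 0$
$M = -147$ ($M = -79 - 68 = -147$)
$d{\left(j \right)} = -5 + j$ ($d{\left(j \right)} = \left(-4 + j\right) - 1 = -5 + j$)
$\sqrt{\left(M - d{\left(s{\left(-2,c{\left(-2 - 3 \right)} \right)} \right)}\right) + 77} = \sqrt{\left(-147 - \left(-5 - 4\right)\right) + 77} = \sqrt{\left(-147 - -9\right) + 77} = \sqrt{\left(-147 + 9\right) + 77} = \sqrt{-138 + 77} = \sqrt{-61} = i \sqrt{61}$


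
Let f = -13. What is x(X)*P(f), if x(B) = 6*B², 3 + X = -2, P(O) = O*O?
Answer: 25350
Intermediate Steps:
P(O) = O²
X = -5 (X = -3 - 2 = -5)
x(X)*P(f) = (6*(-5)²)*(-13)² = (6*25)*169 = 150*169 = 25350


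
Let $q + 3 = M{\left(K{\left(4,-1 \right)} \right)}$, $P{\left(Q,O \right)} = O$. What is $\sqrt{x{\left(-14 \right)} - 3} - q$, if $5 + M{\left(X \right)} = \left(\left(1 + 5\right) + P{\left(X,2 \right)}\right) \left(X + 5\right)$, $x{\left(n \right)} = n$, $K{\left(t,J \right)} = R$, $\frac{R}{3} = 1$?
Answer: $-56 + i \sqrt{17} \approx -56.0 + 4.1231 i$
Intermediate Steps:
$R = 3$ ($R = 3 \cdot 1 = 3$)
$K{\left(t,J \right)} = 3$
$M{\left(X \right)} = 35 + 8 X$ ($M{\left(X \right)} = -5 + \left(\left(1 + 5\right) + 2\right) \left(X + 5\right) = -5 + \left(6 + 2\right) \left(5 + X\right) = -5 + 8 \left(5 + X\right) = -5 + \left(40 + 8 X\right) = 35 + 8 X$)
$q = 56$ ($q = -3 + \left(35 + 8 \cdot 3\right) = -3 + \left(35 + 24\right) = -3 + 59 = 56$)
$\sqrt{x{\left(-14 \right)} - 3} - q = \sqrt{-14 - 3} - 56 = \sqrt{-17} - 56 = i \sqrt{17} - 56 = -56 + i \sqrt{17}$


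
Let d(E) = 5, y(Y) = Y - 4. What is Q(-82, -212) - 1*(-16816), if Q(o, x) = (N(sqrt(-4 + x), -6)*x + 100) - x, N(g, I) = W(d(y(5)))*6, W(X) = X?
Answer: 10768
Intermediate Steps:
y(Y) = -4 + Y
N(g, I) = 30 (N(g, I) = 5*6 = 30)
Q(o, x) = 100 + 29*x (Q(o, x) = (30*x + 100) - x = (100 + 30*x) - x = 100 + 29*x)
Q(-82, -212) - 1*(-16816) = (100 + 29*(-212)) - 1*(-16816) = (100 - 6148) + 16816 = -6048 + 16816 = 10768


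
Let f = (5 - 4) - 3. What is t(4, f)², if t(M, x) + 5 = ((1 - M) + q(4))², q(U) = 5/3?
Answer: 841/81 ≈ 10.383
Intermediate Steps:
q(U) = 5/3 (q(U) = 5*(⅓) = 5/3)
f = -2 (f = 1 - 3 = -2)
t(M, x) = -5 + (8/3 - M)² (t(M, x) = -5 + ((1 - M) + 5/3)² = -5 + (8/3 - M)²)
t(4, f)² = (-5 + (8 - 3*4)²/9)² = (-5 + (8 - 12)²/9)² = (-5 + (⅑)*(-4)²)² = (-5 + (⅑)*16)² = (-5 + 16/9)² = (-29/9)² = 841/81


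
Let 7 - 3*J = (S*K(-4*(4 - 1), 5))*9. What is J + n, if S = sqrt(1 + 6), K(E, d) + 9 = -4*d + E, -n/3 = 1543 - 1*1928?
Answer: 3472/3 + 123*sqrt(7) ≈ 1482.8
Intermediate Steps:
n = 1155 (n = -3*(1543 - 1*1928) = -3*(1543 - 1928) = -3*(-385) = 1155)
K(E, d) = -9 + E - 4*d (K(E, d) = -9 + (-4*d + E) = -9 + (E - 4*d) = -9 + E - 4*d)
S = sqrt(7) ≈ 2.6458
J = 7/3 + 123*sqrt(7) (J = 7/3 - sqrt(7)*(-9 - 4*(4 - 1) - 4*5)*9/3 = 7/3 - sqrt(7)*(-9 - 4*3 - 20)*9/3 = 7/3 - sqrt(7)*(-9 - 12 - 20)*9/3 = 7/3 - sqrt(7)*(-41)*9/3 = 7/3 - (-41*sqrt(7))*9/3 = 7/3 - (-123)*sqrt(7) = 7/3 + 123*sqrt(7) ≈ 327.76)
J + n = (7/3 + 123*sqrt(7)) + 1155 = 3472/3 + 123*sqrt(7)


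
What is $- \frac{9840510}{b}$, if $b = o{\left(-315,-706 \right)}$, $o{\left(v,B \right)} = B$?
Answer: $\frac{4920255}{353} \approx 13938.0$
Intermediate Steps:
$b = -706$
$- \frac{9840510}{b} = - \frac{9840510}{-706} = - \frac{9840510 \left(-1\right)}{706} = \left(-1\right) \left(- \frac{4920255}{353}\right) = \frac{4920255}{353}$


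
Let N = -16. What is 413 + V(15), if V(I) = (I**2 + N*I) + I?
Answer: 413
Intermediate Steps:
V(I) = I**2 - 15*I (V(I) = (I**2 - 16*I) + I = I**2 - 15*I)
413 + V(15) = 413 + 15*(-15 + 15) = 413 + 15*0 = 413 + 0 = 413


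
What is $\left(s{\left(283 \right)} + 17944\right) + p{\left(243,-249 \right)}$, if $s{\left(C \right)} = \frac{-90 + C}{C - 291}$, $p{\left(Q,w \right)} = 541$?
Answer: $\frac{147687}{8} \approx 18461.0$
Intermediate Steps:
$s{\left(C \right)} = \frac{-90 + C}{-291 + C}$
$\left(s{\left(283 \right)} + 17944\right) + p{\left(243,-249 \right)} = \left(\frac{-90 + 283}{-291 + 283} + 17944\right) + 541 = \left(\frac{1}{-8} \cdot 193 + 17944\right) + 541 = \left(\left(- \frac{1}{8}\right) 193 + 17944\right) + 541 = \left(- \frac{193}{8} + 17944\right) + 541 = \frac{143359}{8} + 541 = \frac{147687}{8}$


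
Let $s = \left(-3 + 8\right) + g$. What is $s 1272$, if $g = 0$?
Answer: $6360$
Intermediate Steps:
$s = 5$ ($s = \left(-3 + 8\right) + 0 = 5 + 0 = 5$)
$s 1272 = 5 \cdot 1272 = 6360$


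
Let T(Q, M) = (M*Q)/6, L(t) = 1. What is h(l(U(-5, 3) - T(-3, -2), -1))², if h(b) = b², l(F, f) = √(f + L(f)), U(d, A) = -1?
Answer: 0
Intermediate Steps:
T(Q, M) = M*Q/6 (T(Q, M) = (M*Q)*(⅙) = M*Q/6)
l(F, f) = √(1 + f) (l(F, f) = √(f + 1) = √(1 + f))
h(l(U(-5, 3) - T(-3, -2), -1))² = ((√(1 - 1))²)² = ((√0)²)² = (0²)² = 0² = 0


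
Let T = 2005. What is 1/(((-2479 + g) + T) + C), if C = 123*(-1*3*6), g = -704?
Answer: -1/3392 ≈ -0.00029481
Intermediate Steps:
C = -2214 (C = 123*(-3*6) = 123*(-18) = -2214)
1/(((-2479 + g) + T) + C) = 1/(((-2479 - 704) + 2005) - 2214) = 1/((-3183 + 2005) - 2214) = 1/(-1178 - 2214) = 1/(-3392) = -1/3392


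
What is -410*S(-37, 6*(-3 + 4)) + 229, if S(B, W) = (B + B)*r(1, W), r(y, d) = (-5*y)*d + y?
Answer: -879631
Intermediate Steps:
r(y, d) = y - 5*d*y (r(y, d) = -5*d*y + y = y - 5*d*y)
S(B, W) = 2*B*(1 - 5*W) (S(B, W) = (B + B)*(1*(1 - 5*W)) = (2*B)*(1 - 5*W) = 2*B*(1 - 5*W))
-410*S(-37, 6*(-3 + 4)) + 229 = -820*(-37)*(1 - 30*(-3 + 4)) + 229 = -820*(-37)*(1 - 30) + 229 = -820*(-37)*(-29) + 229 = -410*2146 + 229 = -879860 + 229 = -879631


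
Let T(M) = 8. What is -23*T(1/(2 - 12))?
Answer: -184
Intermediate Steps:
-23*T(1/(2 - 12)) = -23*8 = -184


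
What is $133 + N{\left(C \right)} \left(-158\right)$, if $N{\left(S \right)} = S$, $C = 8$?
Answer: $-1131$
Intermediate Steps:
$133 + N{\left(C \right)} \left(-158\right) = 133 + 8 \left(-158\right) = 133 - 1264 = -1131$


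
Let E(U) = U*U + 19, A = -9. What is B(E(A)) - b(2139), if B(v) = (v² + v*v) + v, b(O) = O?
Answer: 17961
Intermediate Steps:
E(U) = 19 + U² (E(U) = U² + 19 = 19 + U²)
B(v) = v + 2*v² (B(v) = (v² + v²) + v = 2*v² + v = v + 2*v²)
B(E(A)) - b(2139) = (19 + (-9)²)*(1 + 2*(19 + (-9)²)) - 1*2139 = (19 + 81)*(1 + 2*(19 + 81)) - 2139 = 100*(1 + 2*100) - 2139 = 100*(1 + 200) - 2139 = 100*201 - 2139 = 20100 - 2139 = 17961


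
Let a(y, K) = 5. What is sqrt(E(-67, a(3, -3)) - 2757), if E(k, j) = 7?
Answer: 5*I*sqrt(110) ≈ 52.44*I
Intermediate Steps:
sqrt(E(-67, a(3, -3)) - 2757) = sqrt(7 - 2757) = sqrt(-2750) = 5*I*sqrt(110)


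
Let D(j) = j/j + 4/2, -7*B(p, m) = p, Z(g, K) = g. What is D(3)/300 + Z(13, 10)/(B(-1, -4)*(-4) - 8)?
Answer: -113/75 ≈ -1.5067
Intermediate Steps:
B(p, m) = -p/7
D(j) = 3 (D(j) = 1 + 4*(½) = 1 + 2 = 3)
D(3)/300 + Z(13, 10)/(B(-1, -4)*(-4) - 8) = 3/300 + 13/(-⅐*(-1)*(-4) - 8) = 3*(1/300) + 13/((⅐)*(-4) - 8) = 1/100 + 13/(-4/7 - 8) = 1/100 + 13/(-60/7) = 1/100 + 13*(-7/60) = 1/100 - 91/60 = -113/75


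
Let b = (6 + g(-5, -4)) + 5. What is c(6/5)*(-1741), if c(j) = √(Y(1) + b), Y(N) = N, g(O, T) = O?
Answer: -1741*√7 ≈ -4606.3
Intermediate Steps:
b = 6 (b = (6 - 5) + 5 = 1 + 5 = 6)
c(j) = √7 (c(j) = √(1 + 6) = √7)
c(6/5)*(-1741) = √7*(-1741) = -1741*√7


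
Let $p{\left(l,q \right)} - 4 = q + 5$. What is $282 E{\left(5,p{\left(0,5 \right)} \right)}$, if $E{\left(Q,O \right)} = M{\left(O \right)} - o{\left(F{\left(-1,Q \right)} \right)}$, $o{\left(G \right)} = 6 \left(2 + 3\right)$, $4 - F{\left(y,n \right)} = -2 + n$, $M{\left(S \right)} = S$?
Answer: $-4512$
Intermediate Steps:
$p{\left(l,q \right)} = 9 + q$ ($p{\left(l,q \right)} = 4 + \left(q + 5\right) = 4 + \left(5 + q\right) = 9 + q$)
$F{\left(y,n \right)} = 6 - n$ ($F{\left(y,n \right)} = 4 - \left(-2 + n\right) = 6 - n$)
$o{\left(G \right)} = 30$ ($o{\left(G \right)} = 6 \cdot 5 = 30$)
$E{\left(Q,O \right)} = -30 + O$ ($E{\left(Q,O \right)} = O - 30 = -30 + O$)
$282 E{\left(5,p{\left(0,5 \right)} \right)} = 282 \left(-30 + \left(9 + 5\right)\right) = 282 \left(-30 + 14\right) = 282 \left(-16\right) = -4512$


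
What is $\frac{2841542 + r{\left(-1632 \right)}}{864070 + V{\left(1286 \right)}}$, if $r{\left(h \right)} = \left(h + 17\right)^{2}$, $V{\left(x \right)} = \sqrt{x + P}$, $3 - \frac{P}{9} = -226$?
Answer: $\frac{4708980171690}{746616961553} - \frac{5449767 \sqrt{3347}}{746616961553} \approx 6.3067$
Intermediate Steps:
$P = 2061$ ($P = 27 - -2034 = 27 + 2034 = 2061$)
$V{\left(x \right)} = \sqrt{2061 + x}$ ($V{\left(x \right)} = \sqrt{x + 2061} = \sqrt{2061 + x}$)
$r{\left(h \right)} = \left(17 + h\right)^{2}$
$\frac{2841542 + r{\left(-1632 \right)}}{864070 + V{\left(1286 \right)}} = \frac{2841542 + \left(17 - 1632\right)^{2}}{864070 + \sqrt{2061 + 1286}} = \frac{2841542 + \left(-1615\right)^{2}}{864070 + \sqrt{3347}} = \frac{2841542 + 2608225}{864070 + \sqrt{3347}} = \frac{5449767}{864070 + \sqrt{3347}}$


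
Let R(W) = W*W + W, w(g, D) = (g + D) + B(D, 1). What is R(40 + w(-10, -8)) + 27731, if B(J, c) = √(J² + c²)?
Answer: 28302 + 45*√65 ≈ 28665.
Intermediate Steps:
w(g, D) = D + g + √(1 + D²) (w(g, D) = (g + D) + √(D² + 1²) = (D + g) + √(D² + 1) = (D + g) + √(1 + D²) = D + g + √(1 + D²))
R(W) = W + W² (R(W) = W² + W = W + W²)
R(40 + w(-10, -8)) + 27731 = (40 + (-8 - 10 + √(1 + (-8)²)))*(1 + (40 + (-8 - 10 + √(1 + (-8)²)))) + 27731 = (40 + (-8 - 10 + √(1 + 64)))*(1 + (40 + (-8 - 10 + √(1 + 64)))) + 27731 = (40 + (-8 - 10 + √65))*(1 + (40 + (-8 - 10 + √65))) + 27731 = (40 + (-18 + √65))*(1 + (40 + (-18 + √65))) + 27731 = (22 + √65)*(1 + (22 + √65)) + 27731 = (22 + √65)*(23 + √65) + 27731 = 27731 + (22 + √65)*(23 + √65)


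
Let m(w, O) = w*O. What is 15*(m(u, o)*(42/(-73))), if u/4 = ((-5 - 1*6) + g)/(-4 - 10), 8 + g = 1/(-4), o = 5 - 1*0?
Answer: -17325/73 ≈ -237.33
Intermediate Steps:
o = 5 (o = 5 + 0 = 5)
g = -33/4 (g = -8 + 1/(-4) = -8 - ¼ = -33/4 ≈ -8.2500)
u = 11/2 (u = 4*(((-5 - 1*6) - 33/4)/(-4 - 10)) = 4*(((-5 - 6) - 33/4)/(-14)) = 4*((-11 - 33/4)*(-1/14)) = 4*(-77/4*(-1/14)) = 4*(11/8) = 11/2 ≈ 5.5000)
m(w, O) = O*w
15*(m(u, o)*(42/(-73))) = 15*((5*(11/2))*(42/(-73))) = 15*(55*(42*(-1/73))/2) = 15*((55/2)*(-42/73)) = 15*(-1155/73) = -17325/73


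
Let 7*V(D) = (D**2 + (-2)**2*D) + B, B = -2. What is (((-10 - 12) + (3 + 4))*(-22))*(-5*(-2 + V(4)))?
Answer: -26400/7 ≈ -3771.4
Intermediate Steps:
V(D) = -2/7 + D**2/7 + 4*D/7 (V(D) = ((D**2 + (-2)**2*D) - 2)/7 = ((D**2 + 4*D) - 2)/7 = (-2 + D**2 + 4*D)/7 = -2/7 + D**2/7 + 4*D/7)
(((-10 - 12) + (3 + 4))*(-22))*(-5*(-2 + V(4))) = (((-10 - 12) + (3 + 4))*(-22))*(-5*(-2 + (-2/7 + (1/7)*4**2 + (4/7)*4))) = ((-22 + 7)*(-22))*(-5*(-2 + (-2/7 + (1/7)*16 + 16/7))) = (-15*(-22))*(-5*(-2 + (-2/7 + 16/7 + 16/7))) = 330*(-5*(-2 + 30/7)) = 330*(-5*16/7) = 330*(-80/7) = -26400/7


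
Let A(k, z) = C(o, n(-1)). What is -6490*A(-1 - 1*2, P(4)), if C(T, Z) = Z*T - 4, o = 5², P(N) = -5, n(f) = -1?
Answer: 188210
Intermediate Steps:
o = 25
C(T, Z) = -4 + T*Z (C(T, Z) = T*Z - 4 = -4 + T*Z)
A(k, z) = -29 (A(k, z) = -4 + 25*(-1) = -4 - 25 = -29)
-6490*A(-1 - 1*2, P(4)) = -6490*(-29) = 188210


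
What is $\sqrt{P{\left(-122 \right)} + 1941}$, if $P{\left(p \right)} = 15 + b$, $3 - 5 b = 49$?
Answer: $\frac{\sqrt{48670}}{5} \approx 44.123$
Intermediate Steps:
$b = - \frac{46}{5}$ ($b = \frac{3}{5} - \frac{49}{5} = - \frac{46}{5} \approx -9.2$)
$P{\left(p \right)} = \frac{29}{5}$ ($P{\left(p \right)} = 15 - \frac{46}{5} = \frac{29}{5}$)
$\sqrt{P{\left(-122 \right)} + 1941} = \sqrt{\frac{29}{5} + 1941} = \sqrt{\frac{9734}{5}} = \frac{\sqrt{48670}}{5}$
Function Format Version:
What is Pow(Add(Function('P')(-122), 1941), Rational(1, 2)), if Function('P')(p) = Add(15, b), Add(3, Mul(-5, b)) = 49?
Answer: Mul(Rational(1, 5), Pow(48670, Rational(1, 2))) ≈ 44.123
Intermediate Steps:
b = Rational(-46, 5) (b = Add(Rational(3, 5), Mul(Rational(-1, 5), 49)) = Add(Rational(3, 5), Rational(-49, 5)) = Rational(-46, 5) ≈ -9.2000)
Function('P')(p) = Rational(29, 5) (Function('P')(p) = Add(15, Rational(-46, 5)) = Rational(29, 5))
Pow(Add(Function('P')(-122), 1941), Rational(1, 2)) = Pow(Add(Rational(29, 5), 1941), Rational(1, 2)) = Pow(Rational(9734, 5), Rational(1, 2)) = Mul(Rational(1, 5), Pow(48670, Rational(1, 2)))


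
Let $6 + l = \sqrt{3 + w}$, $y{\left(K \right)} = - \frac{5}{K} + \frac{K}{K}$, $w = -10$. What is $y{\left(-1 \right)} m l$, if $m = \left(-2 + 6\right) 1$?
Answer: $-144 + 24 i \sqrt{7} \approx -144.0 + 63.498 i$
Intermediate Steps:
$y{\left(K \right)} = 1 - \frac{5}{K}$ ($y{\left(K \right)} = - \frac{5}{K} + 1 = 1 - \frac{5}{K}$)
$m = 4$ ($m = 4 \cdot 1 = 4$)
$l = -6 + i \sqrt{7}$ ($l = -6 + \sqrt{3 - 10} = -6 + \sqrt{-7} = -6 + i \sqrt{7} \approx -6.0 + 2.6458 i$)
$y{\left(-1 \right)} m l = \frac{-5 - 1}{-1} \cdot 4 \left(-6 + i \sqrt{7}\right) = \left(-1\right) \left(-6\right) 4 \left(-6 + i \sqrt{7}\right) = 6 \cdot 4 \left(-6 + i \sqrt{7}\right) = 24 \left(-6 + i \sqrt{7}\right) = -144 + 24 i \sqrt{7}$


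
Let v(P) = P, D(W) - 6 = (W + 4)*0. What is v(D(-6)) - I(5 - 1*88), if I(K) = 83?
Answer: -77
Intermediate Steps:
D(W) = 6 (D(W) = 6 + (W + 4)*0 = 6 + (4 + W)*0 = 6 + 0 = 6)
v(D(-6)) - I(5 - 1*88) = 6 - 1*83 = 6 - 83 = -77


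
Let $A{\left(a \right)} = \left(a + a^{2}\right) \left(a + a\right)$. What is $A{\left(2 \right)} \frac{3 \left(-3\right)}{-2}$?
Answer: $108$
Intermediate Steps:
$A{\left(a \right)} = 2 a \left(a + a^{2}\right)$ ($A{\left(a \right)} = \left(a + a^{2}\right) 2 a = 2 a \left(a + a^{2}\right)$)
$A{\left(2 \right)} \frac{3 \left(-3\right)}{-2} = 2 \cdot 2^{2} \left(1 + 2\right) \frac{3 \left(-3\right)}{-2} = 2 \cdot 4 \cdot 3 \left(\left(-9\right) \left(- \frac{1}{2}\right)\right) = 24 \cdot \frac{9}{2} = 108$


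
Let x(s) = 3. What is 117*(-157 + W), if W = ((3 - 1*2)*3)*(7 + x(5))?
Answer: -14859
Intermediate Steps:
W = 30 (W = ((3 - 1*2)*3)*(7 + 3) = ((3 - 2)*3)*10 = (1*3)*10 = 3*10 = 30)
117*(-157 + W) = 117*(-157 + 30) = 117*(-127) = -14859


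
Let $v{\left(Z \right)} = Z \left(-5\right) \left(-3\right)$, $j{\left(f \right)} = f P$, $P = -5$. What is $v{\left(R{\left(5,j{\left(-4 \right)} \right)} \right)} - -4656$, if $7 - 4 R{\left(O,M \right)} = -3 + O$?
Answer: $\frac{18699}{4} \approx 4674.8$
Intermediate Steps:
$j{\left(f \right)} = - 5 f$ ($j{\left(f \right)} = f \left(-5\right) = - 5 f$)
$R{\left(O,M \right)} = \frac{5}{2} - \frac{O}{4}$ ($R{\left(O,M \right)} = \frac{7}{4} - \frac{-3 + O}{4} = \frac{7}{4} - \left(- \frac{3}{4} + \frac{O}{4}\right) = \frac{5}{2} - \frac{O}{4}$)
$v{\left(Z \right)} = 15 Z$ ($v{\left(Z \right)} = - 5 Z \left(-3\right) = 15 Z$)
$v{\left(R{\left(5,j{\left(-4 \right)} \right)} \right)} - -4656 = 15 \left(\frac{5}{2} - \frac{5}{4}\right) - -4656 = 15 \left(\frac{5}{2} - \frac{5}{4}\right) + 4656 = 15 \cdot \frac{5}{4} + 4656 = \frac{75}{4} + 4656 = \frac{18699}{4}$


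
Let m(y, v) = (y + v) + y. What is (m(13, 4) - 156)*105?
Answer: -13230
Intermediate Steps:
m(y, v) = v + 2*y (m(y, v) = (v + y) + y = v + 2*y)
(m(13, 4) - 156)*105 = ((4 + 2*13) - 156)*105 = ((4 + 26) - 156)*105 = (30 - 156)*105 = -126*105 = -13230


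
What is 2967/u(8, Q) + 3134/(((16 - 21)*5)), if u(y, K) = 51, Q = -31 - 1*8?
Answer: -28553/425 ≈ -67.183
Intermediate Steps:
Q = -39 (Q = -31 - 8 = -39)
2967/u(8, Q) + 3134/(((16 - 21)*5)) = 2967/51 + 3134/(((16 - 21)*5)) = 2967*(1/51) + 3134/((-5*5)) = 989/17 + 3134/(-25) = 989/17 + 3134*(-1/25) = 989/17 - 3134/25 = -28553/425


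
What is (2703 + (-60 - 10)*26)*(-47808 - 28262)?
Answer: -67169810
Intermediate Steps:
(2703 + (-60 - 10)*26)*(-47808 - 28262) = (2703 - 70*26)*(-76070) = (2703 - 1820)*(-76070) = 883*(-76070) = -67169810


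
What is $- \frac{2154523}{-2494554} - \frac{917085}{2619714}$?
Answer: $\frac{279709667611}{544584836463} \approx 0.51362$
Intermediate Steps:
$- \frac{2154523}{-2494554} - \frac{917085}{2619714} = \left(-2154523\right) \left(- \frac{1}{2494554}\right) - \frac{305695}{873238} = \frac{2154523}{2494554} - \frac{305695}{873238} = \frac{279709667611}{544584836463}$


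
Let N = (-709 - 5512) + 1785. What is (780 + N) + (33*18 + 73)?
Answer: -2989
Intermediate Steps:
N = -4436 (N = -6221 + 1785 = -4436)
(780 + N) + (33*18 + 73) = (780 - 4436) + (33*18 + 73) = -3656 + (594 + 73) = -3656 + 667 = -2989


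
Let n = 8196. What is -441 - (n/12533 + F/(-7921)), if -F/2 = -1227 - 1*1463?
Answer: -43777279789/99273893 ≈ -440.97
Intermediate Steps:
F = 5380 (F = -2*(-1227 - 1*1463) = -2*(-1227 - 1463) = -2*(-2690) = 5380)
-441 - (n/12533 + F/(-7921)) = -441 - (8196/12533 + 5380/(-7921)) = -441 - (8196*(1/12533) + 5380*(-1/7921)) = -441 - (8196/12533 - 5380/7921) = -441 - 1*(-2507024/99273893) = -441 + 2507024/99273893 = -43777279789/99273893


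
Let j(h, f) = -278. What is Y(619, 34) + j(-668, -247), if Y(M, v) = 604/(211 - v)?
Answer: -48602/177 ≈ -274.59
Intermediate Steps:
Y(619, 34) + j(-668, -247) = -604/(-211 + 34) - 278 = -604/(-177) - 278 = -604*(-1/177) - 278 = 604/177 - 278 = -48602/177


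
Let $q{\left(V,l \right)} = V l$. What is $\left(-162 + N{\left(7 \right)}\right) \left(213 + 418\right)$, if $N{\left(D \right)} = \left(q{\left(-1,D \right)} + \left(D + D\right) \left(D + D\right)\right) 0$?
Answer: $-102222$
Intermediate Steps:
$N{\left(D \right)} = 0$ ($N{\left(D \right)} = \left(- D + \left(D + D\right) \left(D + D\right)\right) 0 = \left(- D + 2 D 2 D\right) 0 = \left(- D + 4 D^{2}\right) 0 = 0$)
$\left(-162 + N{\left(7 \right)}\right) \left(213 + 418\right) = \left(-162 + 0\right) \left(213 + 418\right) = \left(-162\right) 631 = -102222$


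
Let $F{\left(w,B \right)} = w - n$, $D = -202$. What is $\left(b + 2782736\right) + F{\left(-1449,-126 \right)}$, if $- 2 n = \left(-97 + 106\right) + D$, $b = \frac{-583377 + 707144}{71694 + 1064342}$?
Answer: $\frac{3159532654625}{1136036} \approx 2.7812 \cdot 10^{6}$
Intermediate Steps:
$b = \frac{123767}{1136036} \approx 0.10895$
$n = \frac{193}{2}$ ($n = - \frac{\left(-97 + 106\right) - 202}{2} = - \frac{9 - 202}{2} = \left(- \frac{1}{2}\right) \left(-193\right) = \frac{193}{2} \approx 96.5$)
$F{\left(w,B \right)} = - \frac{193}{2} + w$ ($F{\left(w,B \right)} = w - \frac{193}{2} = - \frac{193}{2} + w$)
$\left(b + 2782736\right) + F{\left(-1449,-126 \right)} = \left(\frac{123767}{1136036} + 2782736\right) - \frac{3091}{2} = \frac{3161288398263}{1136036} - \frac{3091}{2} = \frac{3159532654625}{1136036}$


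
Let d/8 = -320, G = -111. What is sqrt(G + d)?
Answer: I*sqrt(2671) ≈ 51.682*I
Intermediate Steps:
d = -2560 (d = 8*(-320) = -2560)
sqrt(G + d) = sqrt(-111 - 2560) = sqrt(-2671) = I*sqrt(2671)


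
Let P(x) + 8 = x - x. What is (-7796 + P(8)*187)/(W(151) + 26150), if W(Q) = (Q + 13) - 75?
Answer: -9292/26239 ≈ -0.35413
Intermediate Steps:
P(x) = -8 (P(x) = -8 + (x - x) = -8 + 0 = -8)
W(Q) = -62 + Q (W(Q) = (13 + Q) - 75 = -62 + Q)
(-7796 + P(8)*187)/(W(151) + 26150) = (-7796 - 8*187)/((-62 + 151) + 26150) = (-7796 - 1496)/(89 + 26150) = -9292/26239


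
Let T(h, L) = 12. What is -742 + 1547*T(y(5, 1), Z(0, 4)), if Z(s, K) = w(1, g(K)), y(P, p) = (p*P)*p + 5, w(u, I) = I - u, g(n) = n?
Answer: 17822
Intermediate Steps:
y(P, p) = 5 + P*p² (y(P, p) = (P*p)*p + 5 = P*p² + 5 = 5 + P*p²)
Z(s, K) = -1 + K (Z(s, K) = K - 1*1 = K - 1 = -1 + K)
-742 + 1547*T(y(5, 1), Z(0, 4)) = -742 + 1547*12 = -742 + 18564 = 17822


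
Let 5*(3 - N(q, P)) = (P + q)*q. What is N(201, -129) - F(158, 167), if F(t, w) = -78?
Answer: -14067/5 ≈ -2813.4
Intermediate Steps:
N(q, P) = 3 - q*(P + q)/5 (N(q, P) = 3 - (P + q)*q/5 = 3 - q*(P + q)/5)
N(201, -129) - F(158, 167) = (3 - ⅕*201² - ⅕*(-129)*201) - 1*(-78) = (3 - ⅕*40401 + 25929/5) + 78 = (3 - 40401/5 + 25929/5) + 78 = -14457/5 + 78 = -14067/5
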